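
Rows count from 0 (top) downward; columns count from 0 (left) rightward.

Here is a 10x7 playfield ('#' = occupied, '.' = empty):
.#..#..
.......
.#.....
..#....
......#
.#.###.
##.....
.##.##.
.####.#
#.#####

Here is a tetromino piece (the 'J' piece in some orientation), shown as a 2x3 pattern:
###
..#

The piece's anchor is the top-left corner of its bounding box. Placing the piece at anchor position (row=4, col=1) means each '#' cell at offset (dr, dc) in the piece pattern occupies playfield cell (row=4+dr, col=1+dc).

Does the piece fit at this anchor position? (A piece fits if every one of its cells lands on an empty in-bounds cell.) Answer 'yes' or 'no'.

Answer: no

Derivation:
Check each piece cell at anchor (4, 1):
  offset (0,0) -> (4,1): empty -> OK
  offset (0,1) -> (4,2): empty -> OK
  offset (0,2) -> (4,3): empty -> OK
  offset (1,2) -> (5,3): occupied ('#') -> FAIL
All cells valid: no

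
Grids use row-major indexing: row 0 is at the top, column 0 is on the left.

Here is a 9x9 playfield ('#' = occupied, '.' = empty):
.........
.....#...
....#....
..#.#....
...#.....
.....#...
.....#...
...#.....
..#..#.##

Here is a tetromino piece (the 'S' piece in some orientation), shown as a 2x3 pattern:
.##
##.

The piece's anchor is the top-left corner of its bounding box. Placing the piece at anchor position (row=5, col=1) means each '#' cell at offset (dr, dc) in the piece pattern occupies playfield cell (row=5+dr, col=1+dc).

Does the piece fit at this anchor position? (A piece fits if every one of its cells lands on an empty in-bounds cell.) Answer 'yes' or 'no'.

Answer: yes

Derivation:
Check each piece cell at anchor (5, 1):
  offset (0,1) -> (5,2): empty -> OK
  offset (0,2) -> (5,3): empty -> OK
  offset (1,0) -> (6,1): empty -> OK
  offset (1,1) -> (6,2): empty -> OK
All cells valid: yes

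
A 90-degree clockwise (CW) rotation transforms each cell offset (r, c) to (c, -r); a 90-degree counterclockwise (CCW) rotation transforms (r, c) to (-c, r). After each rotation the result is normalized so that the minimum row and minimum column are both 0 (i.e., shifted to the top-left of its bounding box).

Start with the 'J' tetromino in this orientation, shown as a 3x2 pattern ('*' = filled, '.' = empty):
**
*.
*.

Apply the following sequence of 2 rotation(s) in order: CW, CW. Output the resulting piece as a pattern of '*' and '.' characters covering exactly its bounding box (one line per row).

Start:
**
*.
*.
After rotation 1 (CW):
***
..*
After rotation 2 (CW):
.*
.*
**

Answer: .*
.*
**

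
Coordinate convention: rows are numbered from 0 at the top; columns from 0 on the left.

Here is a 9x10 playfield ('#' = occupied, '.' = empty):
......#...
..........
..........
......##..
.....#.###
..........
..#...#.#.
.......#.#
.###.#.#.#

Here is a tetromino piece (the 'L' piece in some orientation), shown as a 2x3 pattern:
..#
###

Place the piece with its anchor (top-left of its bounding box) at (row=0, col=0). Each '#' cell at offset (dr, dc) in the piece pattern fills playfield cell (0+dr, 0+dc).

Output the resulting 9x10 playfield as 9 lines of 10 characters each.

Fill (0+0,0+2) = (0,2)
Fill (0+1,0+0) = (1,0)
Fill (0+1,0+1) = (1,1)
Fill (0+1,0+2) = (1,2)

Answer: ..#...#...
###.......
..........
......##..
.....#.###
..........
..#...#.#.
.......#.#
.###.#.#.#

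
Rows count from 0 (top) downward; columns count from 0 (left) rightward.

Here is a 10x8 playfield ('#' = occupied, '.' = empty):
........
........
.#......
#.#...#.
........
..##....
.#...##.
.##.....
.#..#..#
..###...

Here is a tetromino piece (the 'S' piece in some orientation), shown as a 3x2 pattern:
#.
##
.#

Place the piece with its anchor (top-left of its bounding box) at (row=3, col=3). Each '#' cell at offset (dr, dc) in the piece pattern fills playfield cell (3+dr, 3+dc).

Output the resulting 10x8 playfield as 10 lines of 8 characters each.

Fill (3+0,3+0) = (3,3)
Fill (3+1,3+0) = (4,3)
Fill (3+1,3+1) = (4,4)
Fill (3+2,3+1) = (5,4)

Answer: ........
........
.#......
#.##..#.
...##...
..###...
.#...##.
.##.....
.#..#..#
..###...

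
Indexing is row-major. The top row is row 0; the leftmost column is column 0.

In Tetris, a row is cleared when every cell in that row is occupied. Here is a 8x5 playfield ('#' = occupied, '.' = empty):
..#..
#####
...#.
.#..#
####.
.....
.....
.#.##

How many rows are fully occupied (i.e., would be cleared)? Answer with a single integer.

Check each row:
  row 0: 4 empty cells -> not full
  row 1: 0 empty cells -> FULL (clear)
  row 2: 4 empty cells -> not full
  row 3: 3 empty cells -> not full
  row 4: 1 empty cell -> not full
  row 5: 5 empty cells -> not full
  row 6: 5 empty cells -> not full
  row 7: 2 empty cells -> not full
Total rows cleared: 1

Answer: 1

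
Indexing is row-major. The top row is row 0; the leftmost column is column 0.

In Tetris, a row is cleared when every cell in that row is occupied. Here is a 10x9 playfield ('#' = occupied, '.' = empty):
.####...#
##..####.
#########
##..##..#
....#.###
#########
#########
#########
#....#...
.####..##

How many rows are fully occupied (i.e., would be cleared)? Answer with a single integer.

Check each row:
  row 0: 4 empty cells -> not full
  row 1: 3 empty cells -> not full
  row 2: 0 empty cells -> FULL (clear)
  row 3: 4 empty cells -> not full
  row 4: 5 empty cells -> not full
  row 5: 0 empty cells -> FULL (clear)
  row 6: 0 empty cells -> FULL (clear)
  row 7: 0 empty cells -> FULL (clear)
  row 8: 7 empty cells -> not full
  row 9: 3 empty cells -> not full
Total rows cleared: 4

Answer: 4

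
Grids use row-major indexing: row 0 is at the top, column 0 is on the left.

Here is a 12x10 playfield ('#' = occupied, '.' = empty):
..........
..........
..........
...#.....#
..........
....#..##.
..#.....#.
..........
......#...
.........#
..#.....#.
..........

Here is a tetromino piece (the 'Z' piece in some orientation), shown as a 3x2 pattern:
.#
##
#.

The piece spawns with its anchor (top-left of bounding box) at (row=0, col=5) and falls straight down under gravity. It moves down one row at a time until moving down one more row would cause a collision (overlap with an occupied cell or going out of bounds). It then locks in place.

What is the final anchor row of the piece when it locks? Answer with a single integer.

Answer: 6

Derivation:
Spawn at (row=0, col=5). Try each row:
  row 0: fits
  row 1: fits
  row 2: fits
  row 3: fits
  row 4: fits
  row 5: fits
  row 6: fits
  row 7: blocked -> lock at row 6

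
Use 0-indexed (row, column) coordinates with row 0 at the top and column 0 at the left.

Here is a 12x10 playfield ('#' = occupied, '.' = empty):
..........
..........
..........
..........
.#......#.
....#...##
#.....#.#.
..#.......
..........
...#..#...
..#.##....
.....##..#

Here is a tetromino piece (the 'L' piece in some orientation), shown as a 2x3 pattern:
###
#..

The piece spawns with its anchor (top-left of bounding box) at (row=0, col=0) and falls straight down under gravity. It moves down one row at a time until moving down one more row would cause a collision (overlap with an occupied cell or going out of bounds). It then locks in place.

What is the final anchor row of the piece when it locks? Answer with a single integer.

Spawn at (row=0, col=0). Try each row:
  row 0: fits
  row 1: fits
  row 2: fits
  row 3: fits
  row 4: blocked -> lock at row 3

Answer: 3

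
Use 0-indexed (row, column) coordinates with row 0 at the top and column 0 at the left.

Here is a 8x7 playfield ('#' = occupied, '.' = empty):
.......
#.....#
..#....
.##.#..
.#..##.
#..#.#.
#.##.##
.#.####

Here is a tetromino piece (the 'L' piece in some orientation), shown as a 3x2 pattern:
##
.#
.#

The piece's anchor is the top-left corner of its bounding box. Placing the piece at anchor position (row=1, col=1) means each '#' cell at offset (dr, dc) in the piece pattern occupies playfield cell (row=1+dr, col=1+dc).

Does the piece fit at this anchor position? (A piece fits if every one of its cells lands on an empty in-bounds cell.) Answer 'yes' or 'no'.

Check each piece cell at anchor (1, 1):
  offset (0,0) -> (1,1): empty -> OK
  offset (0,1) -> (1,2): empty -> OK
  offset (1,1) -> (2,2): occupied ('#') -> FAIL
  offset (2,1) -> (3,2): occupied ('#') -> FAIL
All cells valid: no

Answer: no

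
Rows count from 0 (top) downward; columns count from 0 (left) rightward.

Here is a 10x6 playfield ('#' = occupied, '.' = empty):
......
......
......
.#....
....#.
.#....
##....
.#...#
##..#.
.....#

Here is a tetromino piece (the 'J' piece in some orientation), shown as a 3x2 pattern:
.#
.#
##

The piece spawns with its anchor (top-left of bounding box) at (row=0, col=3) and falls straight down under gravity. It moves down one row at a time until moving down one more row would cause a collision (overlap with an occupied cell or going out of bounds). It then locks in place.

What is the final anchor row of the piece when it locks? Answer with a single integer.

Spawn at (row=0, col=3). Try each row:
  row 0: fits
  row 1: fits
  row 2: blocked -> lock at row 1

Answer: 1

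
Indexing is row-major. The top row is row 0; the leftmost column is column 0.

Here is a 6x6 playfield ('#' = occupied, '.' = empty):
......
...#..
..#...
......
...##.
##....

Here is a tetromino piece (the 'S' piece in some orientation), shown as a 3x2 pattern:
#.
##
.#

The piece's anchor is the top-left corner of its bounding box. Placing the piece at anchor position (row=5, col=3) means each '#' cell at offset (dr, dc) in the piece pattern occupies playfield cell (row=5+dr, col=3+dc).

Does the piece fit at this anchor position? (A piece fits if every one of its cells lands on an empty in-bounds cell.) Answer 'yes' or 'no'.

Check each piece cell at anchor (5, 3):
  offset (0,0) -> (5,3): empty -> OK
  offset (1,0) -> (6,3): out of bounds -> FAIL
  offset (1,1) -> (6,4): out of bounds -> FAIL
  offset (2,1) -> (7,4): out of bounds -> FAIL
All cells valid: no

Answer: no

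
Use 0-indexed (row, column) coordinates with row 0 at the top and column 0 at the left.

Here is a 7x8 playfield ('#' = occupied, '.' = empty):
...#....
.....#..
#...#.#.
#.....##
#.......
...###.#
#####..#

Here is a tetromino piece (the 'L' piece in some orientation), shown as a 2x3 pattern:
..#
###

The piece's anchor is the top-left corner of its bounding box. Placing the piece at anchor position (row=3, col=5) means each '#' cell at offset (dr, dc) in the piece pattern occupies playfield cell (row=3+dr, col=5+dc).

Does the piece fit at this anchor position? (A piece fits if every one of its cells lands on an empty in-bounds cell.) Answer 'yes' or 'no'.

Check each piece cell at anchor (3, 5):
  offset (0,2) -> (3,7): occupied ('#') -> FAIL
  offset (1,0) -> (4,5): empty -> OK
  offset (1,1) -> (4,6): empty -> OK
  offset (1,2) -> (4,7): empty -> OK
All cells valid: no

Answer: no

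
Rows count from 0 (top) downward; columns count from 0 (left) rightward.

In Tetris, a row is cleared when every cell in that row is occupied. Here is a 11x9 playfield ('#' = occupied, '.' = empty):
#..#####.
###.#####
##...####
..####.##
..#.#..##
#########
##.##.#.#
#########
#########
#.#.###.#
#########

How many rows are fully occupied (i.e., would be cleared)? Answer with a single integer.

Check each row:
  row 0: 3 empty cells -> not full
  row 1: 1 empty cell -> not full
  row 2: 3 empty cells -> not full
  row 3: 3 empty cells -> not full
  row 4: 5 empty cells -> not full
  row 5: 0 empty cells -> FULL (clear)
  row 6: 3 empty cells -> not full
  row 7: 0 empty cells -> FULL (clear)
  row 8: 0 empty cells -> FULL (clear)
  row 9: 3 empty cells -> not full
  row 10: 0 empty cells -> FULL (clear)
Total rows cleared: 4

Answer: 4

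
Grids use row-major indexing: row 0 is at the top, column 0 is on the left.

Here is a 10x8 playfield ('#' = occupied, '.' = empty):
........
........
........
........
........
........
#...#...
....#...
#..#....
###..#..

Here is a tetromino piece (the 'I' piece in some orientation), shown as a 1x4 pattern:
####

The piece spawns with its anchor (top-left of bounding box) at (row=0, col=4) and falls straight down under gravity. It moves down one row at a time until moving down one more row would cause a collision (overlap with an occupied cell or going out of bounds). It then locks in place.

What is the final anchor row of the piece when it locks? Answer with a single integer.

Answer: 5

Derivation:
Spawn at (row=0, col=4). Try each row:
  row 0: fits
  row 1: fits
  row 2: fits
  row 3: fits
  row 4: fits
  row 5: fits
  row 6: blocked -> lock at row 5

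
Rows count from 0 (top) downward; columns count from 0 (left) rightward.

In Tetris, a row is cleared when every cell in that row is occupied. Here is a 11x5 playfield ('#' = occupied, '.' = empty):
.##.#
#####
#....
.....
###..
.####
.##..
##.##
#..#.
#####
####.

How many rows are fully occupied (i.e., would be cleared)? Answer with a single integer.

Answer: 2

Derivation:
Check each row:
  row 0: 2 empty cells -> not full
  row 1: 0 empty cells -> FULL (clear)
  row 2: 4 empty cells -> not full
  row 3: 5 empty cells -> not full
  row 4: 2 empty cells -> not full
  row 5: 1 empty cell -> not full
  row 6: 3 empty cells -> not full
  row 7: 1 empty cell -> not full
  row 8: 3 empty cells -> not full
  row 9: 0 empty cells -> FULL (clear)
  row 10: 1 empty cell -> not full
Total rows cleared: 2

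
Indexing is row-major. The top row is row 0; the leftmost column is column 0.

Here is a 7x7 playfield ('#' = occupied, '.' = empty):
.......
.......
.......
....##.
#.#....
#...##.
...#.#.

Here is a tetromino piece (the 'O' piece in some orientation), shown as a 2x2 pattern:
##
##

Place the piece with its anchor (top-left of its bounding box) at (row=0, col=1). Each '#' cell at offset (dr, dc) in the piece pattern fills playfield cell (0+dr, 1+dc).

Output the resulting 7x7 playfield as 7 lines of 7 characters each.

Answer: .##....
.##....
.......
....##.
#.#....
#...##.
...#.#.

Derivation:
Fill (0+0,1+0) = (0,1)
Fill (0+0,1+1) = (0,2)
Fill (0+1,1+0) = (1,1)
Fill (0+1,1+1) = (1,2)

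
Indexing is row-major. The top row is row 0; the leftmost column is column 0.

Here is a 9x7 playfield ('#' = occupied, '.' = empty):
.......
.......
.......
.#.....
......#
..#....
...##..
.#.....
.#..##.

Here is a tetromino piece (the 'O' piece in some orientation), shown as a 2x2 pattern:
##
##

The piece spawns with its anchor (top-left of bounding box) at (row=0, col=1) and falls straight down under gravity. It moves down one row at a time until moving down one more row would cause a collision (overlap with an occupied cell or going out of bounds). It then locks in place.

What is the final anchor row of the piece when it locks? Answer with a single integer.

Answer: 1

Derivation:
Spawn at (row=0, col=1). Try each row:
  row 0: fits
  row 1: fits
  row 2: blocked -> lock at row 1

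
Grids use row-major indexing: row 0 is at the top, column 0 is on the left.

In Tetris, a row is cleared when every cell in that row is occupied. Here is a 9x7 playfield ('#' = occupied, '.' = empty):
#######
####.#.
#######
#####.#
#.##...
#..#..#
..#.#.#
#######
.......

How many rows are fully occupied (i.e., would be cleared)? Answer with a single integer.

Answer: 3

Derivation:
Check each row:
  row 0: 0 empty cells -> FULL (clear)
  row 1: 2 empty cells -> not full
  row 2: 0 empty cells -> FULL (clear)
  row 3: 1 empty cell -> not full
  row 4: 4 empty cells -> not full
  row 5: 4 empty cells -> not full
  row 6: 4 empty cells -> not full
  row 7: 0 empty cells -> FULL (clear)
  row 8: 7 empty cells -> not full
Total rows cleared: 3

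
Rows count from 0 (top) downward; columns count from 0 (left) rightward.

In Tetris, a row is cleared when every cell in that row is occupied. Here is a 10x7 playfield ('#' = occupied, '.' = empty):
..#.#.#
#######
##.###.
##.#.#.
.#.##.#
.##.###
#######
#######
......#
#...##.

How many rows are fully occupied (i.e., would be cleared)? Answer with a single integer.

Answer: 3

Derivation:
Check each row:
  row 0: 4 empty cells -> not full
  row 1: 0 empty cells -> FULL (clear)
  row 2: 2 empty cells -> not full
  row 3: 3 empty cells -> not full
  row 4: 3 empty cells -> not full
  row 5: 2 empty cells -> not full
  row 6: 0 empty cells -> FULL (clear)
  row 7: 0 empty cells -> FULL (clear)
  row 8: 6 empty cells -> not full
  row 9: 4 empty cells -> not full
Total rows cleared: 3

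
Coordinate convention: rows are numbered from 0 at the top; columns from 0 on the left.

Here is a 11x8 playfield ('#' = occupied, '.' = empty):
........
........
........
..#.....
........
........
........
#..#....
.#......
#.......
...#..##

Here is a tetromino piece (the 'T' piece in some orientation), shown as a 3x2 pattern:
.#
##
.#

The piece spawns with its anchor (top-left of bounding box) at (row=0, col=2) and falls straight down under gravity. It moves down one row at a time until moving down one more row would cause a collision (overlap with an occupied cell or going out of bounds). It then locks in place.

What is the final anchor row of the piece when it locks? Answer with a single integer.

Spawn at (row=0, col=2). Try each row:
  row 0: fits
  row 1: fits
  row 2: blocked -> lock at row 1

Answer: 1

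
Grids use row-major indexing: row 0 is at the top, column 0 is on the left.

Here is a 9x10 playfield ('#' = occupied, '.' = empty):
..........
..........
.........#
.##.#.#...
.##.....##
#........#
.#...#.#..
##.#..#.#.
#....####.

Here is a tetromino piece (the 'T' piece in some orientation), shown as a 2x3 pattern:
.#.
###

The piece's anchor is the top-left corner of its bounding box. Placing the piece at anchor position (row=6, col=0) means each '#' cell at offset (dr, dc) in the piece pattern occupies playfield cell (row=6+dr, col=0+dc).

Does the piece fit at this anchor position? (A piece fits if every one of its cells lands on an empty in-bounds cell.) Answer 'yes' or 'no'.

Check each piece cell at anchor (6, 0):
  offset (0,1) -> (6,1): occupied ('#') -> FAIL
  offset (1,0) -> (7,0): occupied ('#') -> FAIL
  offset (1,1) -> (7,1): occupied ('#') -> FAIL
  offset (1,2) -> (7,2): empty -> OK
All cells valid: no

Answer: no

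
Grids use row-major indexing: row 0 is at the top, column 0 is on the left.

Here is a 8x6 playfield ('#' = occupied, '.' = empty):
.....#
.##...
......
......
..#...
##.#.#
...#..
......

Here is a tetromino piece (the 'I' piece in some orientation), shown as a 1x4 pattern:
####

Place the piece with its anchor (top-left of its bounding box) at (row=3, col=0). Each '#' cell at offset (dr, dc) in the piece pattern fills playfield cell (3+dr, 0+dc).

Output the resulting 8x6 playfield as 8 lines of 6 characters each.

Fill (3+0,0+0) = (3,0)
Fill (3+0,0+1) = (3,1)
Fill (3+0,0+2) = (3,2)
Fill (3+0,0+3) = (3,3)

Answer: .....#
.##...
......
####..
..#...
##.#.#
...#..
......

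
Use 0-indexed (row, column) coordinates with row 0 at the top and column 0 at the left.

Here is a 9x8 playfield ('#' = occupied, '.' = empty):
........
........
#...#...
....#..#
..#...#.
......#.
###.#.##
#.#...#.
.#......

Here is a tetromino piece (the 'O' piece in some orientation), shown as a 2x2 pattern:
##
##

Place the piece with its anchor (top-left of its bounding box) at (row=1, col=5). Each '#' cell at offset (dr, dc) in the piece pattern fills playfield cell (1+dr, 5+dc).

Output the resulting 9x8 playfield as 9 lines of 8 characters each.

Answer: ........
.....##.
#...###.
....#..#
..#...#.
......#.
###.#.##
#.#...#.
.#......

Derivation:
Fill (1+0,5+0) = (1,5)
Fill (1+0,5+1) = (1,6)
Fill (1+1,5+0) = (2,5)
Fill (1+1,5+1) = (2,6)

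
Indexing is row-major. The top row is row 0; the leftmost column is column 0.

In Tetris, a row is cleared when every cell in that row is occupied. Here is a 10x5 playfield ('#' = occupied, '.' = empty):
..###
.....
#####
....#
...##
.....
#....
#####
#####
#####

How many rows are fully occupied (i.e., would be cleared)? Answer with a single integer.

Answer: 4

Derivation:
Check each row:
  row 0: 2 empty cells -> not full
  row 1: 5 empty cells -> not full
  row 2: 0 empty cells -> FULL (clear)
  row 3: 4 empty cells -> not full
  row 4: 3 empty cells -> not full
  row 5: 5 empty cells -> not full
  row 6: 4 empty cells -> not full
  row 7: 0 empty cells -> FULL (clear)
  row 8: 0 empty cells -> FULL (clear)
  row 9: 0 empty cells -> FULL (clear)
Total rows cleared: 4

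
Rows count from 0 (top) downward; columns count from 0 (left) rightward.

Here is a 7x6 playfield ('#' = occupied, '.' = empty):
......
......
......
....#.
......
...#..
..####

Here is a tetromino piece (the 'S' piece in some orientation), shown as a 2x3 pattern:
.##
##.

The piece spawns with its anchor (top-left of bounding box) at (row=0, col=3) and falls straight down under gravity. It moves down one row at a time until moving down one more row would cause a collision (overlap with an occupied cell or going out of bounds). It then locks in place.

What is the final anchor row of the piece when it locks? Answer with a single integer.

Answer: 1

Derivation:
Spawn at (row=0, col=3). Try each row:
  row 0: fits
  row 1: fits
  row 2: blocked -> lock at row 1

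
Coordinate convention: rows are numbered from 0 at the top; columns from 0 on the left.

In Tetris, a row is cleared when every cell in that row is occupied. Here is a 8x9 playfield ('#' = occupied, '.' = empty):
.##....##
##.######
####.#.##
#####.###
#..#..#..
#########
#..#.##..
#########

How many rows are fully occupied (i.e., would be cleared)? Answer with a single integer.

Answer: 2

Derivation:
Check each row:
  row 0: 5 empty cells -> not full
  row 1: 1 empty cell -> not full
  row 2: 2 empty cells -> not full
  row 3: 1 empty cell -> not full
  row 4: 6 empty cells -> not full
  row 5: 0 empty cells -> FULL (clear)
  row 6: 5 empty cells -> not full
  row 7: 0 empty cells -> FULL (clear)
Total rows cleared: 2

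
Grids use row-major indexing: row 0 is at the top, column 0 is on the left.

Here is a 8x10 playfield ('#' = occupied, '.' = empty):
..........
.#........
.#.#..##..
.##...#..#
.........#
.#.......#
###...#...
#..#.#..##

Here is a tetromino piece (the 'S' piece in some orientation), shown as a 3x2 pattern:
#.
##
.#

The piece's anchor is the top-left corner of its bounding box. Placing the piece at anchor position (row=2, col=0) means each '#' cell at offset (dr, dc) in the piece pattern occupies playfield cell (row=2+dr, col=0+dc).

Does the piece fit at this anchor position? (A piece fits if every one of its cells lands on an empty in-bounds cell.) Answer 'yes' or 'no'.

Check each piece cell at anchor (2, 0):
  offset (0,0) -> (2,0): empty -> OK
  offset (1,0) -> (3,0): empty -> OK
  offset (1,1) -> (3,1): occupied ('#') -> FAIL
  offset (2,1) -> (4,1): empty -> OK
All cells valid: no

Answer: no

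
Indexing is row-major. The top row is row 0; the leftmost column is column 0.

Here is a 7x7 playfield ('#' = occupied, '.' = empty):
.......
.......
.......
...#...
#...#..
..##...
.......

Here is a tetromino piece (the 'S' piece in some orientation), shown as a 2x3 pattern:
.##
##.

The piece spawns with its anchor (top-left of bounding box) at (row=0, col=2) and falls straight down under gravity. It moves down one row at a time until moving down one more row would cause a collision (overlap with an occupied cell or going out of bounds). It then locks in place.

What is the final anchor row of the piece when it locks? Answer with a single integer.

Answer: 1

Derivation:
Spawn at (row=0, col=2). Try each row:
  row 0: fits
  row 1: fits
  row 2: blocked -> lock at row 1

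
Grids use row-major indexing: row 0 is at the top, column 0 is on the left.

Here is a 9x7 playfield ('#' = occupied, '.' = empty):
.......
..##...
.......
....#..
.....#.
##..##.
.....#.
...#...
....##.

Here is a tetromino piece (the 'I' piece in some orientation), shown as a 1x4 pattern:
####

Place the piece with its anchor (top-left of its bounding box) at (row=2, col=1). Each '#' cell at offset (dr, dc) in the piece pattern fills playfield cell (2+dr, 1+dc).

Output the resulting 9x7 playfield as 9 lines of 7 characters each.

Answer: .......
..##...
.####..
....#..
.....#.
##..##.
.....#.
...#...
....##.

Derivation:
Fill (2+0,1+0) = (2,1)
Fill (2+0,1+1) = (2,2)
Fill (2+0,1+2) = (2,3)
Fill (2+0,1+3) = (2,4)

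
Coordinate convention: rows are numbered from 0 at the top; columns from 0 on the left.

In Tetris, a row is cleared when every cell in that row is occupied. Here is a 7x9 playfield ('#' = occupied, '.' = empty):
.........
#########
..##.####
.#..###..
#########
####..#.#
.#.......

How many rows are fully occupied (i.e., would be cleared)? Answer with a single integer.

Answer: 2

Derivation:
Check each row:
  row 0: 9 empty cells -> not full
  row 1: 0 empty cells -> FULL (clear)
  row 2: 3 empty cells -> not full
  row 3: 5 empty cells -> not full
  row 4: 0 empty cells -> FULL (clear)
  row 5: 3 empty cells -> not full
  row 6: 8 empty cells -> not full
Total rows cleared: 2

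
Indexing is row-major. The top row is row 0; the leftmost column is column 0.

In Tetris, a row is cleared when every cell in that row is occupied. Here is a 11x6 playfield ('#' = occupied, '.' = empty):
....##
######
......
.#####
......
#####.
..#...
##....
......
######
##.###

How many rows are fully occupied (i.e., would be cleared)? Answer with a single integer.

Check each row:
  row 0: 4 empty cells -> not full
  row 1: 0 empty cells -> FULL (clear)
  row 2: 6 empty cells -> not full
  row 3: 1 empty cell -> not full
  row 4: 6 empty cells -> not full
  row 5: 1 empty cell -> not full
  row 6: 5 empty cells -> not full
  row 7: 4 empty cells -> not full
  row 8: 6 empty cells -> not full
  row 9: 0 empty cells -> FULL (clear)
  row 10: 1 empty cell -> not full
Total rows cleared: 2

Answer: 2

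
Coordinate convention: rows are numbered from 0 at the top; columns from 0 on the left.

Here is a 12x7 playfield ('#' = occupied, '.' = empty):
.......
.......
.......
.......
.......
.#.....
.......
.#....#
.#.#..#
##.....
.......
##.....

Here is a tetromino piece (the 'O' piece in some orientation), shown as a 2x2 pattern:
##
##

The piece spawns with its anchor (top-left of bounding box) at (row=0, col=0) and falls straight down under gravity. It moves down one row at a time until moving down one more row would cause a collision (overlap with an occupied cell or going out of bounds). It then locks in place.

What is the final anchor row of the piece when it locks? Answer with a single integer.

Spawn at (row=0, col=0). Try each row:
  row 0: fits
  row 1: fits
  row 2: fits
  row 3: fits
  row 4: blocked -> lock at row 3

Answer: 3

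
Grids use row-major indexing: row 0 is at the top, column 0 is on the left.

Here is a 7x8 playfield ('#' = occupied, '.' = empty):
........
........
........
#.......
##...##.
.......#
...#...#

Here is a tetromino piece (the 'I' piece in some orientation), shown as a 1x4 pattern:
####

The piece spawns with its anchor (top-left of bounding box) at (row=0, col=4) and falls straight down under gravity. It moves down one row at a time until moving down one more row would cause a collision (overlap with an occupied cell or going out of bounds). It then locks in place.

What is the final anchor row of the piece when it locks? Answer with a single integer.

Spawn at (row=0, col=4). Try each row:
  row 0: fits
  row 1: fits
  row 2: fits
  row 3: fits
  row 4: blocked -> lock at row 3

Answer: 3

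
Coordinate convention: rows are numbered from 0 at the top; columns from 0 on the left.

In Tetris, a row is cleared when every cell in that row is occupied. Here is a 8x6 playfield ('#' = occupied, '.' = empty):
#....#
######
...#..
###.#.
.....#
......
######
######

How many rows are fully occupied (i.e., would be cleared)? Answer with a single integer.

Check each row:
  row 0: 4 empty cells -> not full
  row 1: 0 empty cells -> FULL (clear)
  row 2: 5 empty cells -> not full
  row 3: 2 empty cells -> not full
  row 4: 5 empty cells -> not full
  row 5: 6 empty cells -> not full
  row 6: 0 empty cells -> FULL (clear)
  row 7: 0 empty cells -> FULL (clear)
Total rows cleared: 3

Answer: 3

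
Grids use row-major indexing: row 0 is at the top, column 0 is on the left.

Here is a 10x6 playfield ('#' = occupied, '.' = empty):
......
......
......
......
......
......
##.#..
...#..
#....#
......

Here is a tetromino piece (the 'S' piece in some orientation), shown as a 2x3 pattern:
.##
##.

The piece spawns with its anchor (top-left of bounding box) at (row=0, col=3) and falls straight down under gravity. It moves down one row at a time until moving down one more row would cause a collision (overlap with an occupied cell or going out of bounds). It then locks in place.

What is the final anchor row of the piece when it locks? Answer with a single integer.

Answer: 4

Derivation:
Spawn at (row=0, col=3). Try each row:
  row 0: fits
  row 1: fits
  row 2: fits
  row 3: fits
  row 4: fits
  row 5: blocked -> lock at row 4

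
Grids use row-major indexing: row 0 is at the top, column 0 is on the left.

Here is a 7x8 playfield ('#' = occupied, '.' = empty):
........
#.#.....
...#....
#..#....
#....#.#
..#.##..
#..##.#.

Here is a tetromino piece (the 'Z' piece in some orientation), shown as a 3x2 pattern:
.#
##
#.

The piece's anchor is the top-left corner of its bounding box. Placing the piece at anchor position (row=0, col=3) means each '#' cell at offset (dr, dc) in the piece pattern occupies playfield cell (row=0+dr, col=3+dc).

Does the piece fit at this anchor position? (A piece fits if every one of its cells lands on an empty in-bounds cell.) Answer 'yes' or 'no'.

Answer: no

Derivation:
Check each piece cell at anchor (0, 3):
  offset (0,1) -> (0,4): empty -> OK
  offset (1,0) -> (1,3): empty -> OK
  offset (1,1) -> (1,4): empty -> OK
  offset (2,0) -> (2,3): occupied ('#') -> FAIL
All cells valid: no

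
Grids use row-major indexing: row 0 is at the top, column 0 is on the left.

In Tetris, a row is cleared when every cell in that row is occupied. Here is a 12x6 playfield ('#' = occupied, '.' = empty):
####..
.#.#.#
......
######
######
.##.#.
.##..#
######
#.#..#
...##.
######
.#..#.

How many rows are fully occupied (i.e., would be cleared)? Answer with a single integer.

Answer: 4

Derivation:
Check each row:
  row 0: 2 empty cells -> not full
  row 1: 3 empty cells -> not full
  row 2: 6 empty cells -> not full
  row 3: 0 empty cells -> FULL (clear)
  row 4: 0 empty cells -> FULL (clear)
  row 5: 3 empty cells -> not full
  row 6: 3 empty cells -> not full
  row 7: 0 empty cells -> FULL (clear)
  row 8: 3 empty cells -> not full
  row 9: 4 empty cells -> not full
  row 10: 0 empty cells -> FULL (clear)
  row 11: 4 empty cells -> not full
Total rows cleared: 4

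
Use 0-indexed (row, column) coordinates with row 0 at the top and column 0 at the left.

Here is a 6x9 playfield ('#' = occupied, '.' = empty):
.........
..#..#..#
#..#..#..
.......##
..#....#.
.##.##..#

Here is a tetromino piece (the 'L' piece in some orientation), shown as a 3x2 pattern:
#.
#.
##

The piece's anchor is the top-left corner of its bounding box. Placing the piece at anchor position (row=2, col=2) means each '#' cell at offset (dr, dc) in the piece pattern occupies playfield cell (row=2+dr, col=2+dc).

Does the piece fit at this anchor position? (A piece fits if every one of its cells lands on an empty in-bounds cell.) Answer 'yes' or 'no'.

Check each piece cell at anchor (2, 2):
  offset (0,0) -> (2,2): empty -> OK
  offset (1,0) -> (3,2): empty -> OK
  offset (2,0) -> (4,2): occupied ('#') -> FAIL
  offset (2,1) -> (4,3): empty -> OK
All cells valid: no

Answer: no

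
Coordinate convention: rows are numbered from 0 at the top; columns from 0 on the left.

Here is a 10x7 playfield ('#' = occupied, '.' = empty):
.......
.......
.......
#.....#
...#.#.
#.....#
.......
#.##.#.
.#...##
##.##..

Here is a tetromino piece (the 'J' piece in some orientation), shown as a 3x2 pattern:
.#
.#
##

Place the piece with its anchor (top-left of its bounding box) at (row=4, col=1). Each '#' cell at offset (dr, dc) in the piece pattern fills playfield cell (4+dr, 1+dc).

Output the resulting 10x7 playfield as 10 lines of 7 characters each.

Fill (4+0,1+1) = (4,2)
Fill (4+1,1+1) = (5,2)
Fill (4+2,1+0) = (6,1)
Fill (4+2,1+1) = (6,2)

Answer: .......
.......
.......
#.....#
..##.#.
#.#...#
.##....
#.##.#.
.#...##
##.##..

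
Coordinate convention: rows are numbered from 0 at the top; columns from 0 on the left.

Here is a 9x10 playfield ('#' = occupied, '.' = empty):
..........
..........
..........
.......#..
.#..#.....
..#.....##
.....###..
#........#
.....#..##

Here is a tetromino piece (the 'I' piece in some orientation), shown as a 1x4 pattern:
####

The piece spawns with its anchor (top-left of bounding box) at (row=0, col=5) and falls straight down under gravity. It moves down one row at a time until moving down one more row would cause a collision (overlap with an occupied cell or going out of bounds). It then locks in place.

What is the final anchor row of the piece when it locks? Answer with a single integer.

Answer: 2

Derivation:
Spawn at (row=0, col=5). Try each row:
  row 0: fits
  row 1: fits
  row 2: fits
  row 3: blocked -> lock at row 2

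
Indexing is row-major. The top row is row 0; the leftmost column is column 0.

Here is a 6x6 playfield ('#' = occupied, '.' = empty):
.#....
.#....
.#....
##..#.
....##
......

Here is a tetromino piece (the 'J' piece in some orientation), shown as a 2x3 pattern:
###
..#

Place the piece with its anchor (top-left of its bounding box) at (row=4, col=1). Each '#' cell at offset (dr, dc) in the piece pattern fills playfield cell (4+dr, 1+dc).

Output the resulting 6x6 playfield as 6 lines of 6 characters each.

Fill (4+0,1+0) = (4,1)
Fill (4+0,1+1) = (4,2)
Fill (4+0,1+2) = (4,3)
Fill (4+1,1+2) = (5,3)

Answer: .#....
.#....
.#....
##..#.
.#####
...#..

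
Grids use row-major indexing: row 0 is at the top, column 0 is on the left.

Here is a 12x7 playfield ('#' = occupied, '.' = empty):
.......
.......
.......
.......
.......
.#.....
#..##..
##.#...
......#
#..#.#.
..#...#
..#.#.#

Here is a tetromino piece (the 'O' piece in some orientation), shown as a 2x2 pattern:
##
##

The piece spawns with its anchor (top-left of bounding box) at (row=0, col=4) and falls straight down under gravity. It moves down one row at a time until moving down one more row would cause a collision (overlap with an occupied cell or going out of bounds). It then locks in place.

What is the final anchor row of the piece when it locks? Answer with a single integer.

Spawn at (row=0, col=4). Try each row:
  row 0: fits
  row 1: fits
  row 2: fits
  row 3: fits
  row 4: fits
  row 5: blocked -> lock at row 4

Answer: 4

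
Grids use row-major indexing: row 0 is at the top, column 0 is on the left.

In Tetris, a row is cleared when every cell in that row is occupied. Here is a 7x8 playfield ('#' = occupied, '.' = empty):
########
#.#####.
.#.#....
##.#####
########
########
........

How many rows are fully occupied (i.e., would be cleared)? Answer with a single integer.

Answer: 3

Derivation:
Check each row:
  row 0: 0 empty cells -> FULL (clear)
  row 1: 2 empty cells -> not full
  row 2: 6 empty cells -> not full
  row 3: 1 empty cell -> not full
  row 4: 0 empty cells -> FULL (clear)
  row 5: 0 empty cells -> FULL (clear)
  row 6: 8 empty cells -> not full
Total rows cleared: 3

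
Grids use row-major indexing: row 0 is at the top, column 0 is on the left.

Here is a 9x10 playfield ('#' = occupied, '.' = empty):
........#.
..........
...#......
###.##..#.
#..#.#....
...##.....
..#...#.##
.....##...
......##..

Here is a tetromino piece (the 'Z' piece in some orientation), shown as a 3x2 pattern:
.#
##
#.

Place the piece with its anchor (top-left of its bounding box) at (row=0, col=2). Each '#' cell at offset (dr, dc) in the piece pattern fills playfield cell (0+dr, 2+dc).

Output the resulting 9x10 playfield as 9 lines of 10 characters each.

Fill (0+0,2+1) = (0,3)
Fill (0+1,2+0) = (1,2)
Fill (0+1,2+1) = (1,3)
Fill (0+2,2+0) = (2,2)

Answer: ...#....#.
..##......
..##......
###.##..#.
#..#.#....
...##.....
..#...#.##
.....##...
......##..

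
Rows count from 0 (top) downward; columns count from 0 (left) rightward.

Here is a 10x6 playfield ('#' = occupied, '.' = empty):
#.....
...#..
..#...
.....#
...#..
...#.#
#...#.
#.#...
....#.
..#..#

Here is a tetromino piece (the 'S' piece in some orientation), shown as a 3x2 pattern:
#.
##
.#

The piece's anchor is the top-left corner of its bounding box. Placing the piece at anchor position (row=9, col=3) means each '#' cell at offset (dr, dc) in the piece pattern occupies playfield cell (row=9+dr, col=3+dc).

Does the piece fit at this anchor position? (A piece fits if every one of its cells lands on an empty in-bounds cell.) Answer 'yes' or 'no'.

Answer: no

Derivation:
Check each piece cell at anchor (9, 3):
  offset (0,0) -> (9,3): empty -> OK
  offset (1,0) -> (10,3): out of bounds -> FAIL
  offset (1,1) -> (10,4): out of bounds -> FAIL
  offset (2,1) -> (11,4): out of bounds -> FAIL
All cells valid: no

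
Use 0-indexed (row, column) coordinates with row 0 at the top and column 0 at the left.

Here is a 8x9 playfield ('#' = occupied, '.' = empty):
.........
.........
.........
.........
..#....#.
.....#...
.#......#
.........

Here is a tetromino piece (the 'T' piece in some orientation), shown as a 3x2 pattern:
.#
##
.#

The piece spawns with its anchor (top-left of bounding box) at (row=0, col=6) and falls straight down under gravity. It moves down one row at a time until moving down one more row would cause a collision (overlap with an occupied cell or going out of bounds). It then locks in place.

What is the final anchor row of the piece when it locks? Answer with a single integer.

Answer: 1

Derivation:
Spawn at (row=0, col=6). Try each row:
  row 0: fits
  row 1: fits
  row 2: blocked -> lock at row 1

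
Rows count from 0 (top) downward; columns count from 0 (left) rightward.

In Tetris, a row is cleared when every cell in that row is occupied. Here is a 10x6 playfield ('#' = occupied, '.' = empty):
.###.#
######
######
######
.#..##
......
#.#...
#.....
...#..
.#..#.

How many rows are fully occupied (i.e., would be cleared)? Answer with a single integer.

Check each row:
  row 0: 2 empty cells -> not full
  row 1: 0 empty cells -> FULL (clear)
  row 2: 0 empty cells -> FULL (clear)
  row 3: 0 empty cells -> FULL (clear)
  row 4: 3 empty cells -> not full
  row 5: 6 empty cells -> not full
  row 6: 4 empty cells -> not full
  row 7: 5 empty cells -> not full
  row 8: 5 empty cells -> not full
  row 9: 4 empty cells -> not full
Total rows cleared: 3

Answer: 3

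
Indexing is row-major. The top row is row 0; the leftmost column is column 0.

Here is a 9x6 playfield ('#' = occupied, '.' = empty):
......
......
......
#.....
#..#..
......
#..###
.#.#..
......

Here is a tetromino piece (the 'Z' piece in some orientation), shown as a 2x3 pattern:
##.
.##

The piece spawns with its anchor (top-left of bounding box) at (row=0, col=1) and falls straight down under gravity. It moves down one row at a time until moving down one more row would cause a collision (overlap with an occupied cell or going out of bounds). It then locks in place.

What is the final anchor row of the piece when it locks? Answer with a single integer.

Answer: 2

Derivation:
Spawn at (row=0, col=1). Try each row:
  row 0: fits
  row 1: fits
  row 2: fits
  row 3: blocked -> lock at row 2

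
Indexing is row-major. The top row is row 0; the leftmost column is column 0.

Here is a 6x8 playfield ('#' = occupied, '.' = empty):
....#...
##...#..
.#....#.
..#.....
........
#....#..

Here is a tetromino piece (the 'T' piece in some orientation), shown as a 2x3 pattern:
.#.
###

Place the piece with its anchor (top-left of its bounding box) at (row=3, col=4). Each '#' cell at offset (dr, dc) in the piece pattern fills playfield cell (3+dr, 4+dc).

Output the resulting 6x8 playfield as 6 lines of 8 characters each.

Fill (3+0,4+1) = (3,5)
Fill (3+1,4+0) = (4,4)
Fill (3+1,4+1) = (4,5)
Fill (3+1,4+2) = (4,6)

Answer: ....#...
##...#..
.#....#.
..#..#..
....###.
#....#..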